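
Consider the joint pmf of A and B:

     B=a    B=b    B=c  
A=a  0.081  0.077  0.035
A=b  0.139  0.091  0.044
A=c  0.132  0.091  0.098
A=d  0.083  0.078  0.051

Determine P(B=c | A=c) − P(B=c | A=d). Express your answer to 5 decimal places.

P(A=c) = 0.132 + 0.091 + 0.098 = 0.321; P(B=c | A=c) = 0.098/0.321 = 0.305296.
P(A=d) = 0.083 + 0.078 + 0.051 = 0.212; P(B=c | A=d) = 0.051/0.212 = 0.240566.
Difference = 0.06473.

0.06473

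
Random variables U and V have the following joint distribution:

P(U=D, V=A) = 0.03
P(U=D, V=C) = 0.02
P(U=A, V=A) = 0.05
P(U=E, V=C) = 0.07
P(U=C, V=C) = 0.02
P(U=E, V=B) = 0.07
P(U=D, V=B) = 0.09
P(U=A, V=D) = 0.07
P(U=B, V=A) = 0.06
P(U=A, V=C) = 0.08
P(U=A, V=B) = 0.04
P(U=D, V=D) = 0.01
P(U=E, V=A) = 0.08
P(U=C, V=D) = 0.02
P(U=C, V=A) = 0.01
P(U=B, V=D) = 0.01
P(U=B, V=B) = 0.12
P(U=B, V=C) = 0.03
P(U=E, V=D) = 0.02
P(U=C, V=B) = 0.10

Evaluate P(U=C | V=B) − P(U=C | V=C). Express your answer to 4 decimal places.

P(V=B) = 0.04 + 0.12 + 0.10 + 0.09 + 0.07 = 0.42; P(U=C | V=B) = 0.10/0.42 = 0.23810.
P(V=C) = 0.08 + 0.03 + 0.02 + 0.02 + 0.07 = 0.22; P(U=C | V=C) = 0.02/0.22 = 0.09091.
Difference = 0.1472.

0.1472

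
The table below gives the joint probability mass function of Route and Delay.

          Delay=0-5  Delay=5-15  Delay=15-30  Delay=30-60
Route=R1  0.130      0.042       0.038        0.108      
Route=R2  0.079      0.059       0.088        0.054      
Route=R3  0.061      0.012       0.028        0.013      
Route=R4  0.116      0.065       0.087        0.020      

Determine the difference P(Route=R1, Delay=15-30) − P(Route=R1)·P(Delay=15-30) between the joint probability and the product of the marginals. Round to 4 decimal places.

-0.0386

P(Route=R1) = 0.130 + 0.042 + 0.038 + 0.108 = 0.318.
P(Delay=15-30) = 0.038 + 0.088 + 0.028 + 0.087 = 0.241.
P(Route=R1, Delay=15-30) − P(Route=R1)P(Delay=15-30) = 0.038 − 0.318×0.241 = -0.0386.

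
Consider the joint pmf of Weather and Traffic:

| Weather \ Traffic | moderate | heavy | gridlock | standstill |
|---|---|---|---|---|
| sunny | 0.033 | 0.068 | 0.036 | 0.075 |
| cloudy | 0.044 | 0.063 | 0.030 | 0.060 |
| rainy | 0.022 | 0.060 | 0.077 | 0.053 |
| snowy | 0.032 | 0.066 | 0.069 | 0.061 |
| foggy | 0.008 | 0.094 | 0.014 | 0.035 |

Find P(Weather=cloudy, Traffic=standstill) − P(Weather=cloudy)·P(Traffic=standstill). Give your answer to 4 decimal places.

0.0041

P(Weather=cloudy) = 0.044 + 0.063 + 0.030 + 0.060 = 0.197.
P(Traffic=standstill) = 0.075 + 0.060 + 0.053 + 0.061 + 0.035 = 0.284.
P(Weather=cloudy, Traffic=standstill) − P(Weather=cloudy)P(Traffic=standstill) = 0.060 − 0.197×0.284 = 0.0041.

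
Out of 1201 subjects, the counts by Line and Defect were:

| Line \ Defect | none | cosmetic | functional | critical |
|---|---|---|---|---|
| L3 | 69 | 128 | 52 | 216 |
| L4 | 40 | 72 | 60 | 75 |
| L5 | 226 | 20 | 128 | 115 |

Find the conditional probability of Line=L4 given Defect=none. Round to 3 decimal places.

Total with Defect=none: 69 + 40 + 226 = 335.
P(Line=L4 | Defect=none) = 40/335 = 0.119.

0.119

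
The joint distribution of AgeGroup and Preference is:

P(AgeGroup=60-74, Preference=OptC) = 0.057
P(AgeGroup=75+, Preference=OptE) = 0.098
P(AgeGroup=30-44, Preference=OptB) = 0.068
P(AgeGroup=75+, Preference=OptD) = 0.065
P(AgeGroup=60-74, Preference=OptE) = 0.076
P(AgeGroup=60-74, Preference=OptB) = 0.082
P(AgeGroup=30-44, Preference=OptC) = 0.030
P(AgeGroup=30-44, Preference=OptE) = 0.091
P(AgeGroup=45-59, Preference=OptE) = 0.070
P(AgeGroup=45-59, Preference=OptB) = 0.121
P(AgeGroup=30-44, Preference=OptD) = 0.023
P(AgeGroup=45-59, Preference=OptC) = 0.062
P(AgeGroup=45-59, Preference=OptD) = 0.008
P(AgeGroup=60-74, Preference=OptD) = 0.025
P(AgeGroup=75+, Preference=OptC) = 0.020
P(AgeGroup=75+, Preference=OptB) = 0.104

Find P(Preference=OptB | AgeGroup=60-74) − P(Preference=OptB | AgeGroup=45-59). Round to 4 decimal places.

-0.1219

P(AgeGroup=60-74) = 0.082 + 0.057 + 0.025 + 0.076 = 0.240; P(Preference=OptB | AgeGroup=60-74) = 0.082/0.240 = 0.34167.
P(AgeGroup=45-59) = 0.121 + 0.062 + 0.008 + 0.070 = 0.261; P(Preference=OptB | AgeGroup=45-59) = 0.121/0.261 = 0.46360.
Difference = -0.1219.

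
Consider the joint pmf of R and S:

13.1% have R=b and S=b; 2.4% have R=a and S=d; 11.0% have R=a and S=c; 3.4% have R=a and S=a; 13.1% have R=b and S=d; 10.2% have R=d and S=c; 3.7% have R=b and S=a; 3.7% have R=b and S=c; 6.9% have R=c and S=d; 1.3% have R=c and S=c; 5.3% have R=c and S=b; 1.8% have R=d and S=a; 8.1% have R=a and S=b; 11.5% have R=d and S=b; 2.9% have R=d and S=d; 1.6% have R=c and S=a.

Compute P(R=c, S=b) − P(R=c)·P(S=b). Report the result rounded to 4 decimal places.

P(R=c) = 0.016 + 0.053 + 0.013 + 0.069 = 0.151.
P(S=b) = 0.081 + 0.131 + 0.053 + 0.115 = 0.380.
P(R=c, S=b) − P(R=c)P(S=b) = 0.053 − 0.151×0.380 = -0.0044.

-0.0044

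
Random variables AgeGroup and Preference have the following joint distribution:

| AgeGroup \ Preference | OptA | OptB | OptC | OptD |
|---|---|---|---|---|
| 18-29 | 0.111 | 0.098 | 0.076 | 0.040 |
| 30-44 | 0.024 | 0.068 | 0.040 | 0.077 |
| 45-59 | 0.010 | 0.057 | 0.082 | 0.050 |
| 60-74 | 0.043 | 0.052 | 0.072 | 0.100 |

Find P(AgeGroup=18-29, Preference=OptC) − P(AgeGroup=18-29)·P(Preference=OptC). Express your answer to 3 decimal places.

-0.012

P(AgeGroup=18-29) = 0.111 + 0.098 + 0.076 + 0.040 = 0.325.
P(Preference=OptC) = 0.076 + 0.040 + 0.082 + 0.072 = 0.270.
P(AgeGroup=18-29, Preference=OptC) − P(AgeGroup=18-29)P(Preference=OptC) = 0.076 − 0.325×0.270 = -0.012.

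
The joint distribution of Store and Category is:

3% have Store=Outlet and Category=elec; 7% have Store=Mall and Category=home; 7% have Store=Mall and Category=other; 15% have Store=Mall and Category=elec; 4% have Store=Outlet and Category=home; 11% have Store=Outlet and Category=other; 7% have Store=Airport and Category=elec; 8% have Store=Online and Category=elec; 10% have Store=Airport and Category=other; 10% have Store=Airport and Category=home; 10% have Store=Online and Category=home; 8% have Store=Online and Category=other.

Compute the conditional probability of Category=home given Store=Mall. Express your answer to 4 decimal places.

P(Store=Mall) = 0.15 + 0.07 + 0.07 = 0.29.
P(Category=home | Store=Mall) = 0.07/0.29 = 0.2414.

0.2414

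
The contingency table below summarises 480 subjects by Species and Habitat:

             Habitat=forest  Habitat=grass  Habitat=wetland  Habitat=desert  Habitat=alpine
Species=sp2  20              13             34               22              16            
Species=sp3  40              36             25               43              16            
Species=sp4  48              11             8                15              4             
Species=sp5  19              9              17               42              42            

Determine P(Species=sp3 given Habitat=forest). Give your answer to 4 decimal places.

Total with Habitat=forest: 20 + 40 + 48 + 19 = 127.
P(Species=sp3 | Habitat=forest) = 40/127 = 0.3150.

0.3150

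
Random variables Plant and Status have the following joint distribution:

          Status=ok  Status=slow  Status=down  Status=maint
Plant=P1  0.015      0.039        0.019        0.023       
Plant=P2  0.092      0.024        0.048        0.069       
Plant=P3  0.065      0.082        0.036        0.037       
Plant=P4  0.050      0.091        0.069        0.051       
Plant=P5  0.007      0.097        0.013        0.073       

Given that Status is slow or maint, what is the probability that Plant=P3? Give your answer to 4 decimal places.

P(Status=slow) = 0.039 + 0.024 + 0.082 + 0.091 + 0.097 = 0.333.
P(Status=maint) = 0.023 + 0.069 + 0.037 + 0.051 + 0.073 = 0.253.
P(Status ∈ {slow, maint}) = 0.333 + 0.253 = 0.586; P(Plant=P3, Status ∈ {slow, maint}) = 0.082 + 0.037 = 0.119.
P(Plant=P3 | Status ∈ {slow, maint}) = 0.119/0.586 = 0.2031.

0.2031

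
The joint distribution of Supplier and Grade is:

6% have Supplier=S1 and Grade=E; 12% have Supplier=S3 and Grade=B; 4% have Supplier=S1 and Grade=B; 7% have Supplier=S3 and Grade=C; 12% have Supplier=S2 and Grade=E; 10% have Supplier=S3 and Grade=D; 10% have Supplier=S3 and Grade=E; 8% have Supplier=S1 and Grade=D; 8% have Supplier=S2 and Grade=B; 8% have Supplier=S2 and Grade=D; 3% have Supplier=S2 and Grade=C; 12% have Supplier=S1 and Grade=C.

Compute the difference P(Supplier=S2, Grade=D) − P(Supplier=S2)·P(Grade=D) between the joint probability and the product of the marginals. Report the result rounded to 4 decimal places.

-0.0006

P(Supplier=S2) = 0.08 + 0.03 + 0.08 + 0.12 = 0.31.
P(Grade=D) = 0.08 + 0.08 + 0.10 = 0.26.
P(Supplier=S2, Grade=D) − P(Supplier=S2)P(Grade=D) = 0.08 − 0.31×0.26 = -0.0006.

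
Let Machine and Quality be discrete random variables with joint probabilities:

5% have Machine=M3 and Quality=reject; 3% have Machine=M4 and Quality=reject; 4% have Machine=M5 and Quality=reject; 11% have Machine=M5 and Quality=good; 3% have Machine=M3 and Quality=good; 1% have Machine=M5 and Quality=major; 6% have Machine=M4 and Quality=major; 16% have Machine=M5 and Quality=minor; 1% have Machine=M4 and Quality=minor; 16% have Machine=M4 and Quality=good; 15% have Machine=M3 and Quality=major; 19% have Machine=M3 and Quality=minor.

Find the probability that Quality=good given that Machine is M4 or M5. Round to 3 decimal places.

P(Machine=M4) = 0.16 + 0.01 + 0.06 + 0.03 = 0.26.
P(Machine=M5) = 0.11 + 0.16 + 0.01 + 0.04 = 0.32.
P(Machine ∈ {M4, M5}) = 0.26 + 0.32 = 0.58; P(Quality=good, Machine ∈ {M4, M5}) = 0.16 + 0.11 = 0.27.
P(Quality=good | Machine ∈ {M4, M5}) = 0.27/0.58 = 0.466.

0.466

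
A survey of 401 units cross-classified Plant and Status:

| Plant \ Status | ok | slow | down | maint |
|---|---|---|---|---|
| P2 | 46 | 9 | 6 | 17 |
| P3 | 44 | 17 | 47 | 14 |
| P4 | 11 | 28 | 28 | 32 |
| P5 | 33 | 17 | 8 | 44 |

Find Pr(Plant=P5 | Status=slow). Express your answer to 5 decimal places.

0.23944

Total with Status=slow: 9 + 17 + 28 + 17 = 71.
P(Plant=P5 | Status=slow) = 17/71 = 0.23944.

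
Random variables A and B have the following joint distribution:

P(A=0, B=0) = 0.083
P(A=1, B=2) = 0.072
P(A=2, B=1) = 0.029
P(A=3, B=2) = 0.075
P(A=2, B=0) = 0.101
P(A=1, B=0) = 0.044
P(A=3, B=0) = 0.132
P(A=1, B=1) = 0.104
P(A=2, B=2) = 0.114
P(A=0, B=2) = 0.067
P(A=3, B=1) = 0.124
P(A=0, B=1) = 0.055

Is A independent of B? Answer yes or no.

no

P(A=2) = 0.244 and P(B=1) = 0.312, so their product is 0.07613, but P(A=2, B=1) = 0.029. Since these differ, A and B are not independent.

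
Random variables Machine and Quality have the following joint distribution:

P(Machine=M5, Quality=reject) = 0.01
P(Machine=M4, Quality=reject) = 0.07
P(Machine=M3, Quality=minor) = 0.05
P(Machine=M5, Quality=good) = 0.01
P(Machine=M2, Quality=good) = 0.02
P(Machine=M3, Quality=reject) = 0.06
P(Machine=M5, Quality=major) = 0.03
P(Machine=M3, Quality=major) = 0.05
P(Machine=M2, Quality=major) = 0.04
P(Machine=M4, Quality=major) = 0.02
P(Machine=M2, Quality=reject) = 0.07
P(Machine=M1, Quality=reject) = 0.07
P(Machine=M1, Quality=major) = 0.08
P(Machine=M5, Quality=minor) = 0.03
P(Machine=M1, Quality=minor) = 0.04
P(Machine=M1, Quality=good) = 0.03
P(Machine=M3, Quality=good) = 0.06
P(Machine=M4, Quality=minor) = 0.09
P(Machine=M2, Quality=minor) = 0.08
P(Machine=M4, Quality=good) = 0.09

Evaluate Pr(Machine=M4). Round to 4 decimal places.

0.2700

P(Machine=M4) = 0.09 + 0.09 + 0.02 + 0.07 = 0.27.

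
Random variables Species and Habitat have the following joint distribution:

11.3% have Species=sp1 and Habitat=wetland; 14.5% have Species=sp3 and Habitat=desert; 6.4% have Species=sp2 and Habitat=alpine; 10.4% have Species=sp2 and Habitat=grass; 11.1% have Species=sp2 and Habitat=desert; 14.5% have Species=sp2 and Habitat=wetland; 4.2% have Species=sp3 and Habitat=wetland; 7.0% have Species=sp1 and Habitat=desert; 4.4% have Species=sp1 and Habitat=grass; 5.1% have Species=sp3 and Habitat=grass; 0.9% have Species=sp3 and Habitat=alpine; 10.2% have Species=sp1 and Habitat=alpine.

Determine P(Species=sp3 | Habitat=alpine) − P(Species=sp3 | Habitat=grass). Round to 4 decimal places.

P(Habitat=alpine) = 0.102 + 0.064 + 0.009 = 0.175; P(Species=sp3 | Habitat=alpine) = 0.009/0.175 = 0.05143.
P(Habitat=grass) = 0.044 + 0.104 + 0.051 = 0.199; P(Species=sp3 | Habitat=grass) = 0.051/0.199 = 0.25628.
Difference = -0.2049.

-0.2049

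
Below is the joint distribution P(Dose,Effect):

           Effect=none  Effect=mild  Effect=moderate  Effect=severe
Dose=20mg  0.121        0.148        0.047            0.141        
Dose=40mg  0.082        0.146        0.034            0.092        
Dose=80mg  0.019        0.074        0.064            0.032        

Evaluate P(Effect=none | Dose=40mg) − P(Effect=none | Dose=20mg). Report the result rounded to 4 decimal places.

P(Dose=40mg) = 0.082 + 0.146 + 0.034 + 0.092 = 0.354; P(Effect=none | Dose=40mg) = 0.082/0.354 = 0.23164.
P(Dose=20mg) = 0.121 + 0.148 + 0.047 + 0.141 = 0.457; P(Effect=none | Dose=20mg) = 0.121/0.457 = 0.26477.
Difference = -0.0331.

-0.0331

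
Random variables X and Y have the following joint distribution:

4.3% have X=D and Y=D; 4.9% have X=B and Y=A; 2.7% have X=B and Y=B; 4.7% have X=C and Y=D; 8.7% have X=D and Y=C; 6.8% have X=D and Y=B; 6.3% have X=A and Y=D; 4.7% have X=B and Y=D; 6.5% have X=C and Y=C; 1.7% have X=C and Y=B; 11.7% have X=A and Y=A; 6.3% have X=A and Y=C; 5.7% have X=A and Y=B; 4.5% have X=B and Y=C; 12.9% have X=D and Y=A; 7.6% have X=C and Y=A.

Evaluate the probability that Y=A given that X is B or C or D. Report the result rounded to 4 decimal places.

0.3629

P(X=B) = 0.049 + 0.027 + 0.045 + 0.047 = 0.168.
P(X=C) = 0.076 + 0.017 + 0.065 + 0.047 = 0.205.
P(X=D) = 0.129 + 0.068 + 0.087 + 0.043 = 0.327.
P(X ∈ {B, C, D}) = 0.168 + 0.205 + 0.327 = 0.700; P(Y=A, X ∈ {B, C, D}) = 0.049 + 0.076 + 0.129 = 0.254.
P(Y=A | X ∈ {B, C, D}) = 0.254/0.700 = 0.3629.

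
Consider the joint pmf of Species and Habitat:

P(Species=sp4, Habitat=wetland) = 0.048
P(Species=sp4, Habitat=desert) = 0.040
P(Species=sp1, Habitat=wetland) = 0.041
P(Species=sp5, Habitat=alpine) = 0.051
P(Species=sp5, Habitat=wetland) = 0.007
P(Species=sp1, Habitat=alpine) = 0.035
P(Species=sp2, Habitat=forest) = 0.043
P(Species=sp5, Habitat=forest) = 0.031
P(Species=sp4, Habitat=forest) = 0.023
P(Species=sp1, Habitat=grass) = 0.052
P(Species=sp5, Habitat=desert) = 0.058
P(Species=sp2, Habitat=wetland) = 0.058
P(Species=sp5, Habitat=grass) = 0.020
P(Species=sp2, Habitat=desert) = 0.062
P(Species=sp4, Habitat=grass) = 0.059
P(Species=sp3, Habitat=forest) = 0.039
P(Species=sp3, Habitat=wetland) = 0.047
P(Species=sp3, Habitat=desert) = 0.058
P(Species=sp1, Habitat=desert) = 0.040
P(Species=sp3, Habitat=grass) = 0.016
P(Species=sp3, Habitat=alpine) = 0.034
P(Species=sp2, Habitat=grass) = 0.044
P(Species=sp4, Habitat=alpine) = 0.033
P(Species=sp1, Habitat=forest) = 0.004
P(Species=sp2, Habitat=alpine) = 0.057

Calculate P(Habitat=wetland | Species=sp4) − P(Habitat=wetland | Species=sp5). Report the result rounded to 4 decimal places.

P(Species=sp4) = 0.023 + 0.059 + 0.048 + 0.040 + 0.033 = 0.203; P(Habitat=wetland | Species=sp4) = 0.048/0.203 = 0.23645.
P(Species=sp5) = 0.031 + 0.020 + 0.007 + 0.058 + 0.051 = 0.167; P(Habitat=wetland | Species=sp5) = 0.007/0.167 = 0.04192.
Difference = 0.1945.

0.1945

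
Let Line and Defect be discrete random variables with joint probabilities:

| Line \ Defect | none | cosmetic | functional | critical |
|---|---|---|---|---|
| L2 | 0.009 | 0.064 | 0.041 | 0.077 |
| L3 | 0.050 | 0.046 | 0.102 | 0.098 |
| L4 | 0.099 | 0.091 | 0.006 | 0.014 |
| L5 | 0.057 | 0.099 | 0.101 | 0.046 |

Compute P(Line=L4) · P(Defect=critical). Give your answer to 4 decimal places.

0.0494

P(Line=L4) = 0.099 + 0.091 + 0.006 + 0.014 = 0.210.
P(Defect=critical) = 0.077 + 0.098 + 0.014 + 0.046 = 0.235.
Product: 0.210 × 0.235 = 0.0494.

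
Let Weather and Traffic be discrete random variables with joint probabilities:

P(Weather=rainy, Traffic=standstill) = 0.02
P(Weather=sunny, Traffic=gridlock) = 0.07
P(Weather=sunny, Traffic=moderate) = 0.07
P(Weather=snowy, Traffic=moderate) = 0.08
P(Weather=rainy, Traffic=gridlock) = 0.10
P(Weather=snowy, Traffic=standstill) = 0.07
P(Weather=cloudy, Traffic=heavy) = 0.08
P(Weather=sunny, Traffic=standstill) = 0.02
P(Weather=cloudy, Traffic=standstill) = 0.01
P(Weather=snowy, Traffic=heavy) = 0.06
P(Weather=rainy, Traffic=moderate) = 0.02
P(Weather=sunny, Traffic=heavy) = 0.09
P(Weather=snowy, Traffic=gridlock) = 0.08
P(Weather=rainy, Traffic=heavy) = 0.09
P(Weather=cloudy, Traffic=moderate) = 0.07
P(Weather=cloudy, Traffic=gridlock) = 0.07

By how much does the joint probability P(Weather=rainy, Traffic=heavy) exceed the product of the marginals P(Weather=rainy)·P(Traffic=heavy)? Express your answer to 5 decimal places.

0.01640

P(Weather=rainy) = 0.02 + 0.09 + 0.10 + 0.02 = 0.23.
P(Traffic=heavy) = 0.09 + 0.08 + 0.09 + 0.06 = 0.32.
P(Weather=rainy, Traffic=heavy) − P(Weather=rainy)P(Traffic=heavy) = 0.09 − 0.23×0.32 = 0.01640.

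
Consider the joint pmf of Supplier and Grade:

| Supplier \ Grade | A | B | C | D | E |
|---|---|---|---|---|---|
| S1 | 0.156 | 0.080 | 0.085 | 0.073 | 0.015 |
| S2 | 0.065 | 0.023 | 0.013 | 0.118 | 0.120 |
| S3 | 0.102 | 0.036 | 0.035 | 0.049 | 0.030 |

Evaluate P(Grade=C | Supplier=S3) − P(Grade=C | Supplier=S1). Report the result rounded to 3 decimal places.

-0.069

P(Supplier=S3) = 0.102 + 0.036 + 0.035 + 0.049 + 0.030 = 0.252; P(Grade=C | Supplier=S3) = 0.035/0.252 = 0.1389.
P(Supplier=S1) = 0.156 + 0.080 + 0.085 + 0.073 + 0.015 = 0.409; P(Grade=C | Supplier=S1) = 0.085/0.409 = 0.2078.
Difference = -0.069.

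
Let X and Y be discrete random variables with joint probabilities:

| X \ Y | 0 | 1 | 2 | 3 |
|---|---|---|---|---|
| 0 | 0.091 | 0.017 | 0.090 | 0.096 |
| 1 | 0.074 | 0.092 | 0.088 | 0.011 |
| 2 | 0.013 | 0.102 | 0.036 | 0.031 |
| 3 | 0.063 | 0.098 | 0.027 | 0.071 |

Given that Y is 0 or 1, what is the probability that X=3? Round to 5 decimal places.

P(Y=0) = 0.091 + 0.074 + 0.013 + 0.063 = 0.241.
P(Y=1) = 0.017 + 0.092 + 0.102 + 0.098 = 0.309.
P(Y ∈ {0, 1}) = 0.241 + 0.309 = 0.550; P(X=3, Y ∈ {0, 1}) = 0.063 + 0.098 = 0.161.
P(X=3 | Y ∈ {0, 1}) = 0.161/0.550 = 0.29273.

0.29273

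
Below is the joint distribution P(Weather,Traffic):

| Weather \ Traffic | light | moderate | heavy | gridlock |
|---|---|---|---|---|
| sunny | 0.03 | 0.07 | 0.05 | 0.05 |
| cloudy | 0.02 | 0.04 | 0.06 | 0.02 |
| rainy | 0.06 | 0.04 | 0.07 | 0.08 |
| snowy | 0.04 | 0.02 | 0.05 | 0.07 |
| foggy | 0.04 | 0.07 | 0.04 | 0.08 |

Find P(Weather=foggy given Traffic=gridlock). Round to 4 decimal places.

P(Traffic=gridlock) = 0.05 + 0.02 + 0.08 + 0.07 + 0.08 = 0.30.
P(Weather=foggy | Traffic=gridlock) = 0.08/0.30 = 0.2667.

0.2667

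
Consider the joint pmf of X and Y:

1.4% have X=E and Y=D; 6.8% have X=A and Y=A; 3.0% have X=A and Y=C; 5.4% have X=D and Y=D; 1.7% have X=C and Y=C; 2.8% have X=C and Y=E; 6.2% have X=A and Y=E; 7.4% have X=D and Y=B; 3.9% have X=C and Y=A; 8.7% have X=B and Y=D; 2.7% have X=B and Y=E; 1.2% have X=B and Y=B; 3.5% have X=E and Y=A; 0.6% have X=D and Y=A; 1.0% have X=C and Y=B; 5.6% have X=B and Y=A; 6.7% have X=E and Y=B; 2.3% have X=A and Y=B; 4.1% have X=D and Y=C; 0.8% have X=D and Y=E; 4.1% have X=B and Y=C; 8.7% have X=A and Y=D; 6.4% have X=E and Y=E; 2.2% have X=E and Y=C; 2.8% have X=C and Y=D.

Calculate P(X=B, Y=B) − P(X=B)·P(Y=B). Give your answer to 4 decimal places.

-0.0295

P(X=B) = 0.056 + 0.012 + 0.041 + 0.087 + 0.027 = 0.223.
P(Y=B) = 0.023 + 0.012 + 0.010 + 0.074 + 0.067 = 0.186.
P(X=B, Y=B) − P(X=B)P(Y=B) = 0.012 − 0.223×0.186 = -0.0295.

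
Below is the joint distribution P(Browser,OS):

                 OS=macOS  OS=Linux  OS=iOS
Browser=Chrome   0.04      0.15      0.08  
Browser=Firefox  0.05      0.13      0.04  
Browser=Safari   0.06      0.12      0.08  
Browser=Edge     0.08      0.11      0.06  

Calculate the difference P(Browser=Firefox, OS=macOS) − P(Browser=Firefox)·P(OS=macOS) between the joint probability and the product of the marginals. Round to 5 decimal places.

P(Browser=Firefox) = 0.05 + 0.13 + 0.04 = 0.22.
P(OS=macOS) = 0.04 + 0.05 + 0.06 + 0.08 = 0.23.
P(Browser=Firefox, OS=macOS) − P(Browser=Firefox)P(OS=macOS) = 0.05 − 0.22×0.23 = -0.00060.

-0.00060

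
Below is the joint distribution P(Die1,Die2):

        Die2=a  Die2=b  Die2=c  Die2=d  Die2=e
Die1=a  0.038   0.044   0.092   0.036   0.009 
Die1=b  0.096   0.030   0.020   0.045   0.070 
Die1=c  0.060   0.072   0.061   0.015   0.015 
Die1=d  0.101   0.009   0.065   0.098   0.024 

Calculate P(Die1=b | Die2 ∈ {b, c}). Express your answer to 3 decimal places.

0.127

P(Die2=b) = 0.044 + 0.030 + 0.072 + 0.009 = 0.155.
P(Die2=c) = 0.092 + 0.020 + 0.061 + 0.065 = 0.238.
P(Die2 ∈ {b, c}) = 0.155 + 0.238 = 0.393; P(Die1=b, Die2 ∈ {b, c}) = 0.030 + 0.020 = 0.050.
P(Die1=b | Die2 ∈ {b, c}) = 0.050/0.393 = 0.127.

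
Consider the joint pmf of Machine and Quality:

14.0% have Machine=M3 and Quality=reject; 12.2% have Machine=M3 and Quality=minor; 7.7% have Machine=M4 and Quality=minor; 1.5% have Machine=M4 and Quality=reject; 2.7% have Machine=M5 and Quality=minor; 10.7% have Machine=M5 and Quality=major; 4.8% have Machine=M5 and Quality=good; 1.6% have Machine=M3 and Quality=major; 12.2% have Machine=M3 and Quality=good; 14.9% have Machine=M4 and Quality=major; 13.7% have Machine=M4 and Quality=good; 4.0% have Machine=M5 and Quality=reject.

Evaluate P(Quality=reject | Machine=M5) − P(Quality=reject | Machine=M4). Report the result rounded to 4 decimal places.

0.1405

P(Machine=M5) = 0.048 + 0.027 + 0.107 + 0.040 = 0.222; P(Quality=reject | Machine=M5) = 0.040/0.222 = 0.18018.
P(Machine=M4) = 0.137 + 0.077 + 0.149 + 0.015 = 0.378; P(Quality=reject | Machine=M4) = 0.015/0.378 = 0.03968.
Difference = 0.1405.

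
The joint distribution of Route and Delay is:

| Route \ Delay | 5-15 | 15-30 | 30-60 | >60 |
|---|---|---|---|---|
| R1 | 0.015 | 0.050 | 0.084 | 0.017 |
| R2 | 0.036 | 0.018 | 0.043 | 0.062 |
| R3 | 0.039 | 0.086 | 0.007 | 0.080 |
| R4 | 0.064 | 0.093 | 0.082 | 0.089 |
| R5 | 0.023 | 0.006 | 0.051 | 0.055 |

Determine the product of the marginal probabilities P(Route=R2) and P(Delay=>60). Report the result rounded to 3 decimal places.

0.048

P(Route=R2) = 0.036 + 0.018 + 0.043 + 0.062 = 0.159.
P(Delay=>60) = 0.017 + 0.062 + 0.080 + 0.089 + 0.055 = 0.303.
Product: 0.159 × 0.303 = 0.048.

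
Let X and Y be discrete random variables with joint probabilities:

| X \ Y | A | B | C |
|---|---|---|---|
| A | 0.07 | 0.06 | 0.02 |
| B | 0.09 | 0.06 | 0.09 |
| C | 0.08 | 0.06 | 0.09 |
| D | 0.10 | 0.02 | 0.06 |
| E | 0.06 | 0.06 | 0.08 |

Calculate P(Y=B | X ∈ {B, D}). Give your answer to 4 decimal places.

P(X=B) = 0.09 + 0.06 + 0.09 = 0.24.
P(X=D) = 0.10 + 0.02 + 0.06 = 0.18.
P(X ∈ {B, D}) = 0.24 + 0.18 = 0.42; P(Y=B, X ∈ {B, D}) = 0.06 + 0.02 = 0.08.
P(Y=B | X ∈ {B, D}) = 0.08/0.42 = 0.1905.

0.1905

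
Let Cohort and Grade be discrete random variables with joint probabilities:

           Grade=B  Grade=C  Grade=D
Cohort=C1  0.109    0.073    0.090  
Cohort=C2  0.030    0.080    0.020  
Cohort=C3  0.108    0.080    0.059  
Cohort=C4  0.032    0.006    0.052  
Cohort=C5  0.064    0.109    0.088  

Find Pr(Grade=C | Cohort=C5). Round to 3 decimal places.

P(Cohort=C5) = 0.064 + 0.109 + 0.088 = 0.261.
P(Grade=C | Cohort=C5) = 0.109/0.261 = 0.418.

0.418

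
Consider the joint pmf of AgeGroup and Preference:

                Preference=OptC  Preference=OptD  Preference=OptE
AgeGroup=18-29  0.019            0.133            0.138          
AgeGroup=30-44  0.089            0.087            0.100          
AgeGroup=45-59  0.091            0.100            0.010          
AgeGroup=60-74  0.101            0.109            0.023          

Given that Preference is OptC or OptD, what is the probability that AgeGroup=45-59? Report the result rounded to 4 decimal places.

P(Preference=OptC) = 0.019 + 0.089 + 0.091 + 0.101 = 0.300.
P(Preference=OptD) = 0.133 + 0.087 + 0.100 + 0.109 = 0.429.
P(Preference ∈ {OptC, OptD}) = 0.300 + 0.429 = 0.729; P(AgeGroup=45-59, Preference ∈ {OptC, OptD}) = 0.091 + 0.100 = 0.191.
P(AgeGroup=45-59 | Preference ∈ {OptC, OptD}) = 0.191/0.729 = 0.2620.

0.2620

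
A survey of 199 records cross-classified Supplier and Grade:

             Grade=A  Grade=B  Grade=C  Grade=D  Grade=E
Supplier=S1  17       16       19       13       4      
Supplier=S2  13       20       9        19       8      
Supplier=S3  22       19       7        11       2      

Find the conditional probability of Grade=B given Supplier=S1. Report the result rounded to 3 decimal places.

Total with Supplier=S1: 17 + 16 + 19 + 13 + 4 = 69.
P(Grade=B | Supplier=S1) = 16/69 = 0.232.

0.232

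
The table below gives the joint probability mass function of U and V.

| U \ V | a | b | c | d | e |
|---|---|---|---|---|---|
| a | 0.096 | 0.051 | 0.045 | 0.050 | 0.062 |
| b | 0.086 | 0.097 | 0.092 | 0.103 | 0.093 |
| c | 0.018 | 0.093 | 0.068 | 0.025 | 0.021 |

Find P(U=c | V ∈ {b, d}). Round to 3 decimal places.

0.282

P(V=b) = 0.051 + 0.097 + 0.093 = 0.241.
P(V=d) = 0.050 + 0.103 + 0.025 = 0.178.
P(V ∈ {b, d}) = 0.241 + 0.178 = 0.419; P(U=c, V ∈ {b, d}) = 0.093 + 0.025 = 0.118.
P(U=c | V ∈ {b, d}) = 0.118/0.419 = 0.282.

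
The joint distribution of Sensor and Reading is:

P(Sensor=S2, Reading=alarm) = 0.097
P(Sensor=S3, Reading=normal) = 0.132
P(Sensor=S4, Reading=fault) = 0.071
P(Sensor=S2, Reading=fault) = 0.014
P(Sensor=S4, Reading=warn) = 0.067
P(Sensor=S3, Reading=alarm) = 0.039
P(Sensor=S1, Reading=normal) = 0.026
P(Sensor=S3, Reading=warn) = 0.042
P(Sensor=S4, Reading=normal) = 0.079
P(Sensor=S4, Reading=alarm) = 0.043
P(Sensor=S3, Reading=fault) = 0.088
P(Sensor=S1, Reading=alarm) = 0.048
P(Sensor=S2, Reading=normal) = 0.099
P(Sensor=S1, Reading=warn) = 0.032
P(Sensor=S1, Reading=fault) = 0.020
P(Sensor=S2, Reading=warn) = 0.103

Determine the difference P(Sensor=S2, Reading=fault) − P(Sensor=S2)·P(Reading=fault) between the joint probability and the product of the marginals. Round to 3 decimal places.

-0.046

P(Sensor=S2) = 0.099 + 0.103 + 0.097 + 0.014 = 0.313.
P(Reading=fault) = 0.020 + 0.014 + 0.088 + 0.071 = 0.193.
P(Sensor=S2, Reading=fault) − P(Sensor=S2)P(Reading=fault) = 0.014 − 0.313×0.193 = -0.046.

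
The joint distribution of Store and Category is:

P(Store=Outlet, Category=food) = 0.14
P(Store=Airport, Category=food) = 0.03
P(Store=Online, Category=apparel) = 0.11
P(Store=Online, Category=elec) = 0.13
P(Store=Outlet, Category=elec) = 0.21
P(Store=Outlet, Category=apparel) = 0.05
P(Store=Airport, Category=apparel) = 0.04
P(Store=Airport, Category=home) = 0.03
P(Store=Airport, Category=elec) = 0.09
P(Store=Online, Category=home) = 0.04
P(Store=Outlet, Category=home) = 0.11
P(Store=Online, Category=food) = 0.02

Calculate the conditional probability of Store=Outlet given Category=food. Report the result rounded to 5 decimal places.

0.73684

P(Category=food) = 0.03 + 0.14 + 0.02 = 0.19.
P(Store=Outlet | Category=food) = 0.14/0.19 = 0.73684.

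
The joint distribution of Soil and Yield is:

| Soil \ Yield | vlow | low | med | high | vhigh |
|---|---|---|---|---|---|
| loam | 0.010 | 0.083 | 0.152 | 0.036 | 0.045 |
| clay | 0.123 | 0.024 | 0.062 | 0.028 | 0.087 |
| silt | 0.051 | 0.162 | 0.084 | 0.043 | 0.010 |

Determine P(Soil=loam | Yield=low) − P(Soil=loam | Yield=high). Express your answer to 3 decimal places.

P(Yield=low) = 0.083 + 0.024 + 0.162 = 0.269; P(Soil=loam | Yield=low) = 0.083/0.269 = 0.3086.
P(Yield=high) = 0.036 + 0.028 + 0.043 = 0.107; P(Soil=loam | Yield=high) = 0.036/0.107 = 0.3364.
Difference = -0.028.

-0.028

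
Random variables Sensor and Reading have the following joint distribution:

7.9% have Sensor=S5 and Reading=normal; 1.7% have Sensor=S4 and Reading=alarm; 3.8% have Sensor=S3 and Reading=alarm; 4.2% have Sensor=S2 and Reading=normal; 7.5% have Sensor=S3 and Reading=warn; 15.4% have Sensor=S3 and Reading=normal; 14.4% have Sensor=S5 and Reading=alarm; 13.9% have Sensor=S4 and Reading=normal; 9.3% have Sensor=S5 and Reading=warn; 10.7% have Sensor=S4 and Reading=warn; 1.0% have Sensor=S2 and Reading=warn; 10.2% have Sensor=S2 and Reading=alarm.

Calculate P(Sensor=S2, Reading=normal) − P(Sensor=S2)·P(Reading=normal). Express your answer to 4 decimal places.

-0.0218

P(Sensor=S2) = 0.042 + 0.010 + 0.102 = 0.154.
P(Reading=normal) = 0.042 + 0.154 + 0.139 + 0.079 = 0.414.
P(Sensor=S2, Reading=normal) − P(Sensor=S2)P(Reading=normal) = 0.042 − 0.154×0.414 = -0.0218.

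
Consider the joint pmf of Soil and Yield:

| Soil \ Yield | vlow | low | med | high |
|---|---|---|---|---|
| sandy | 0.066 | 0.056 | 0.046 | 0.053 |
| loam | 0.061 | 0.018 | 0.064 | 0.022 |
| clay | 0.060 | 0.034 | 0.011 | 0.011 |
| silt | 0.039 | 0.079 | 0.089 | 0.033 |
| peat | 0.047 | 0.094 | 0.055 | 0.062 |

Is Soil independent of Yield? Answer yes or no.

no

P(Soil=loam) = 0.165 and P(Yield=low) = 0.281, so their product is 0.04637, but P(Soil=loam, Yield=low) = 0.018. Since these differ, Soil and Yield are not independent.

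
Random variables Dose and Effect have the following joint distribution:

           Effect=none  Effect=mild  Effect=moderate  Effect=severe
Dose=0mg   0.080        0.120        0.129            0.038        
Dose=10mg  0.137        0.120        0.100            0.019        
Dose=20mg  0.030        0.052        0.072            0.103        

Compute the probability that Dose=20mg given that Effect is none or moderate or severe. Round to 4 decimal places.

P(Effect=none) = 0.080 + 0.137 + 0.030 = 0.247.
P(Effect=moderate) = 0.129 + 0.100 + 0.072 = 0.301.
P(Effect=severe) = 0.038 + 0.019 + 0.103 = 0.160.
P(Effect ∈ {none, moderate, severe}) = 0.247 + 0.301 + 0.160 = 0.708; P(Dose=20mg, Effect ∈ {none, moderate, severe}) = 0.030 + 0.072 + 0.103 = 0.205.
P(Dose=20mg | Effect ∈ {none, moderate, severe}) = 0.205/0.708 = 0.2895.

0.2895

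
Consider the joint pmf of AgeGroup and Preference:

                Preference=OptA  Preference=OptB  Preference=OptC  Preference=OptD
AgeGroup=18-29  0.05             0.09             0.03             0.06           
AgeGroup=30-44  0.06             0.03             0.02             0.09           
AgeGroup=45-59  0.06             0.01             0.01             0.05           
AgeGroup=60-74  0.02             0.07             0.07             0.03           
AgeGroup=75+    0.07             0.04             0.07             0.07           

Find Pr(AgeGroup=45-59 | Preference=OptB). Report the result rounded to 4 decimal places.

0.0417

P(Preference=OptB) = 0.09 + 0.03 + 0.01 + 0.07 + 0.04 = 0.24.
P(AgeGroup=45-59 | Preference=OptB) = 0.01/0.24 = 0.0417.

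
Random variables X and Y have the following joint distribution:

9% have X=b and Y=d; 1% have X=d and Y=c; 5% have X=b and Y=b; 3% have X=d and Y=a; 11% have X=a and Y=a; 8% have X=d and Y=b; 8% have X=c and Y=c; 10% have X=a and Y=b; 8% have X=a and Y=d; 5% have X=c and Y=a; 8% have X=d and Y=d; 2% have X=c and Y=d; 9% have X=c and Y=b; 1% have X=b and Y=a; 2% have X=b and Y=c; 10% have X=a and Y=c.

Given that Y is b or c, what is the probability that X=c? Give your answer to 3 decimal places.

P(Y=b) = 0.10 + 0.05 + 0.09 + 0.08 = 0.32.
P(Y=c) = 0.10 + 0.02 + 0.08 + 0.01 = 0.21.
P(Y ∈ {b, c}) = 0.32 + 0.21 = 0.53; P(X=c, Y ∈ {b, c}) = 0.09 + 0.08 = 0.17.
P(X=c | Y ∈ {b, c}) = 0.17/0.53 = 0.321.

0.321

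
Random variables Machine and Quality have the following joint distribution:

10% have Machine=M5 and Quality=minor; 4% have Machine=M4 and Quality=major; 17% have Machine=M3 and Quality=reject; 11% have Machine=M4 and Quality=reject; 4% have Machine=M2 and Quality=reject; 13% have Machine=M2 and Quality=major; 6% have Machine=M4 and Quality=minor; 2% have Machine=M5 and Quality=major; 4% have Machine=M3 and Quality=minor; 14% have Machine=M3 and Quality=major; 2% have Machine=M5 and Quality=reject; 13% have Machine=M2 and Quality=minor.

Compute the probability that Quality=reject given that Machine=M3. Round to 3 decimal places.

P(Machine=M3) = 0.04 + 0.14 + 0.17 = 0.35.
P(Quality=reject | Machine=M3) = 0.17/0.35 = 0.486.

0.486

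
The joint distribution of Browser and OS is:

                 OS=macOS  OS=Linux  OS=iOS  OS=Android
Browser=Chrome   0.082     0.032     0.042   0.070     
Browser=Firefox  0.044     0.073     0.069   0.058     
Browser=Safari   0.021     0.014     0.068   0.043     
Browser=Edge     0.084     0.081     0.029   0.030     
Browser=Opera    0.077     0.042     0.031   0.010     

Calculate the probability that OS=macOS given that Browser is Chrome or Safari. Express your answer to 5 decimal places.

P(Browser=Chrome) = 0.082 + 0.032 + 0.042 + 0.070 = 0.226.
P(Browser=Safari) = 0.021 + 0.014 + 0.068 + 0.043 = 0.146.
P(Browser ∈ {Chrome, Safari}) = 0.226 + 0.146 = 0.372; P(OS=macOS, Browser ∈ {Chrome, Safari}) = 0.082 + 0.021 = 0.103.
P(OS=macOS | Browser ∈ {Chrome, Safari}) = 0.103/0.372 = 0.27688.

0.27688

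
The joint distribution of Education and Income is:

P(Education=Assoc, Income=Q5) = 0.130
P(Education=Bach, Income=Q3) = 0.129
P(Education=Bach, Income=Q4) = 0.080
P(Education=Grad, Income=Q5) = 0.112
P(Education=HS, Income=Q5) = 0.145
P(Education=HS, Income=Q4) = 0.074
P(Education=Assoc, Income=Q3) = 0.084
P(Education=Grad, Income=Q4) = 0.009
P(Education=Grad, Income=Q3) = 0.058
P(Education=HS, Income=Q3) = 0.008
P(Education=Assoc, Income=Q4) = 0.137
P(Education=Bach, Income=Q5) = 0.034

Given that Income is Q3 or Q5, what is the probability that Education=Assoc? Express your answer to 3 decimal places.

0.306

P(Income=Q3) = 0.008 + 0.084 + 0.129 + 0.058 = 0.279.
P(Income=Q5) = 0.145 + 0.130 + 0.034 + 0.112 = 0.421.
P(Income ∈ {Q3, Q5}) = 0.279 + 0.421 = 0.700; P(Education=Assoc, Income ∈ {Q3, Q5}) = 0.084 + 0.130 = 0.214.
P(Education=Assoc | Income ∈ {Q3, Q5}) = 0.214/0.700 = 0.306.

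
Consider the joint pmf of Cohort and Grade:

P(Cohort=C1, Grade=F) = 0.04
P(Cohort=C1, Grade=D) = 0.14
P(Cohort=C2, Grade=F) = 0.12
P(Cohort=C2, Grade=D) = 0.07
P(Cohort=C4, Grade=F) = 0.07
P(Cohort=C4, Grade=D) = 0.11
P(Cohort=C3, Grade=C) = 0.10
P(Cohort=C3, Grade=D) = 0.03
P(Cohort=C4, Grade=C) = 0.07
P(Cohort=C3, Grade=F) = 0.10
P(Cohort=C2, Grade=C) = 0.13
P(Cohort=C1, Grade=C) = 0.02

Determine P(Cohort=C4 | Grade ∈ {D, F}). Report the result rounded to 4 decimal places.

P(Grade=D) = 0.14 + 0.07 + 0.03 + 0.11 = 0.35.
P(Grade=F) = 0.04 + 0.12 + 0.10 + 0.07 = 0.33.
P(Grade ∈ {D, F}) = 0.35 + 0.33 = 0.68; P(Cohort=C4, Grade ∈ {D, F}) = 0.11 + 0.07 = 0.18.
P(Cohort=C4 | Grade ∈ {D, F}) = 0.18/0.68 = 0.2647.

0.2647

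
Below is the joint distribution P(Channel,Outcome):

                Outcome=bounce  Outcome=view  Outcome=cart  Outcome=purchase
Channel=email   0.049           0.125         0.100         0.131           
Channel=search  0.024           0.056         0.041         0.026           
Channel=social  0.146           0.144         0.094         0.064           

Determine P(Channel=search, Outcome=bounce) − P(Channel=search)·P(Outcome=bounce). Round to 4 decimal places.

-0.0082

P(Channel=search) = 0.024 + 0.056 + 0.041 + 0.026 = 0.147.
P(Outcome=bounce) = 0.049 + 0.024 + 0.146 = 0.219.
P(Channel=search, Outcome=bounce) − P(Channel=search)P(Outcome=bounce) = 0.024 − 0.147×0.219 = -0.0082.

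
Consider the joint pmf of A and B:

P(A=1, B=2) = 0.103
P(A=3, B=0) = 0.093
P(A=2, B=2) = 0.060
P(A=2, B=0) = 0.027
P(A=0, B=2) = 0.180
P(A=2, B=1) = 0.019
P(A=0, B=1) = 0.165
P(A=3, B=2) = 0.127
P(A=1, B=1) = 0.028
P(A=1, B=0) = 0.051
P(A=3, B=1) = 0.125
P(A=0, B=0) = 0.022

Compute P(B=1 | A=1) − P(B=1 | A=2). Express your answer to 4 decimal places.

P(A=1) = 0.051 + 0.028 + 0.103 = 0.182; P(B=1 | A=1) = 0.028/0.182 = 0.15385.
P(A=2) = 0.027 + 0.019 + 0.060 = 0.106; P(B=1 | A=2) = 0.019/0.106 = 0.17925.
Difference = -0.0254.

-0.0254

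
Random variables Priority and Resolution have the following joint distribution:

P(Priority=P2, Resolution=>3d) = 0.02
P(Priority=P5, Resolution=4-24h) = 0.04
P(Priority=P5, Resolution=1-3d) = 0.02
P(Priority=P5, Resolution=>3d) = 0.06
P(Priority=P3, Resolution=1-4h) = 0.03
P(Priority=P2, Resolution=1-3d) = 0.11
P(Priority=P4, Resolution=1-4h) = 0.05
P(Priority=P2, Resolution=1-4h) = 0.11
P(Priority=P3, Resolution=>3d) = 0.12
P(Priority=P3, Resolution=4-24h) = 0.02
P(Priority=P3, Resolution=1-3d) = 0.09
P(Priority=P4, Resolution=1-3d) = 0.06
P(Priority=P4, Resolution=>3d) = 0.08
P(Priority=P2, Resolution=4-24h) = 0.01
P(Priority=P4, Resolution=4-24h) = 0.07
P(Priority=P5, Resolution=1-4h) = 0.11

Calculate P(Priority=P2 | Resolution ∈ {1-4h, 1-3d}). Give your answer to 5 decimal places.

P(Resolution=1-4h) = 0.11 + 0.03 + 0.05 + 0.11 = 0.30.
P(Resolution=1-3d) = 0.11 + 0.09 + 0.06 + 0.02 = 0.28.
P(Resolution ∈ {1-4h, 1-3d}) = 0.30 + 0.28 = 0.58; P(Priority=P2, Resolution ∈ {1-4h, 1-3d}) = 0.11 + 0.11 = 0.22.
P(Priority=P2 | Resolution ∈ {1-4h, 1-3d}) = 0.22/0.58 = 0.37931.

0.37931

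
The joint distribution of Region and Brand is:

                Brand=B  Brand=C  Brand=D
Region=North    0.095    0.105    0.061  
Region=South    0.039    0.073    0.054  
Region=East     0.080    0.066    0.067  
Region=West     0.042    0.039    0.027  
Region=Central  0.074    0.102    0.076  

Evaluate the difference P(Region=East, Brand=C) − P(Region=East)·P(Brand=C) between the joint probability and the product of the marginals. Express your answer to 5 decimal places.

P(Region=East) = 0.080 + 0.066 + 0.067 = 0.213.
P(Brand=C) = 0.105 + 0.073 + 0.066 + 0.039 + 0.102 = 0.385.
P(Region=East, Brand=C) − P(Region=East)P(Brand=C) = 0.066 − 0.213×0.385 = -0.01601.

-0.01601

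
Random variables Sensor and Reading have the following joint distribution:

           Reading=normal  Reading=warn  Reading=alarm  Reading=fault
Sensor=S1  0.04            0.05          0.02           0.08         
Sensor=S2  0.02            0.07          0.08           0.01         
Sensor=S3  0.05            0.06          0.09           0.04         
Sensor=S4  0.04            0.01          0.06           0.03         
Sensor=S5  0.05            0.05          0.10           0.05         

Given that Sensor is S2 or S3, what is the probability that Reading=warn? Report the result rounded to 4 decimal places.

P(Sensor=S2) = 0.02 + 0.07 + 0.08 + 0.01 = 0.18.
P(Sensor=S3) = 0.05 + 0.06 + 0.09 + 0.04 = 0.24.
P(Sensor ∈ {S2, S3}) = 0.18 + 0.24 = 0.42; P(Reading=warn, Sensor ∈ {S2, S3}) = 0.07 + 0.06 = 0.13.
P(Reading=warn | Sensor ∈ {S2, S3}) = 0.13/0.42 = 0.3095.

0.3095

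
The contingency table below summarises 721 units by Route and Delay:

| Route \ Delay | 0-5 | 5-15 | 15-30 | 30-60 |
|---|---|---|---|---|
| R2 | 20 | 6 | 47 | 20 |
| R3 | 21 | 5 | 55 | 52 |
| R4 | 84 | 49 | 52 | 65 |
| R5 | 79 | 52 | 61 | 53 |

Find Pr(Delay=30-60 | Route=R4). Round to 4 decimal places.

0.2600

Total with Route=R4: 84 + 49 + 52 + 65 = 250.
P(Delay=30-60 | Route=R4) = 65/250 = 0.2600.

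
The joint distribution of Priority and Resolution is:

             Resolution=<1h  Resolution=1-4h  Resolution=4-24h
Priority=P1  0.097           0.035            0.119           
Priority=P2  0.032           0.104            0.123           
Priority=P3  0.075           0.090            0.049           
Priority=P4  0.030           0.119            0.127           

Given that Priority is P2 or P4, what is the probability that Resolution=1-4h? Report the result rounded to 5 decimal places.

0.41682

P(Priority=P2) = 0.032 + 0.104 + 0.123 = 0.259.
P(Priority=P4) = 0.030 + 0.119 + 0.127 = 0.276.
P(Priority ∈ {P2, P4}) = 0.259 + 0.276 = 0.535; P(Resolution=1-4h, Priority ∈ {P2, P4}) = 0.104 + 0.119 = 0.223.
P(Resolution=1-4h | Priority ∈ {P2, P4}) = 0.223/0.535 = 0.41682.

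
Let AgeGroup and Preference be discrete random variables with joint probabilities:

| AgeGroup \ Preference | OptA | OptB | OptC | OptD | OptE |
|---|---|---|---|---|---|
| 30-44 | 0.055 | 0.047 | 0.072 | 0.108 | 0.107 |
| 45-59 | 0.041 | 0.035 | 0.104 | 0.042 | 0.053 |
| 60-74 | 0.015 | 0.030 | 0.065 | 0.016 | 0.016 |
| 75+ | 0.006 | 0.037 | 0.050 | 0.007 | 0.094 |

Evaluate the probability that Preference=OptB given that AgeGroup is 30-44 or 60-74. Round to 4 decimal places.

P(AgeGroup=30-44) = 0.055 + 0.047 + 0.072 + 0.108 + 0.107 = 0.389.
P(AgeGroup=60-74) = 0.015 + 0.030 + 0.065 + 0.016 + 0.016 = 0.142.
P(AgeGroup ∈ {30-44, 60-74}) = 0.389 + 0.142 = 0.531; P(Preference=OptB, AgeGroup ∈ {30-44, 60-74}) = 0.047 + 0.030 = 0.077.
P(Preference=OptB | AgeGroup ∈ {30-44, 60-74}) = 0.077/0.531 = 0.1450.

0.1450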